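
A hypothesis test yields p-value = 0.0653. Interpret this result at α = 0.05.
Since p = 0.0653 > α = 0.05, fail to reject H₀.
There is insufficient evidence to reject the null hypothesis; the result is not statistically significant at the 0.05 level.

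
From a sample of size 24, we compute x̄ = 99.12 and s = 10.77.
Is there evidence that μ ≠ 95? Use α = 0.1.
One-sample t-test:
H₀: μ = 95
H₁: μ ≠ 95
df = n - 1 = 23
t = (x̄ - μ₀) / (s/√n) = (99.12 - 95) / (10.77/√24) = 1.874
p-value = 0.0737

Since p-value < α = 0.1, we reject H₀.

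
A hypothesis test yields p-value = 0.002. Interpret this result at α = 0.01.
Since p = 0.002 < α = 0.01, reject H₀.
There is sufficient evidence to reject the null hypothesis; the result is statistically significant at the 0.01 level.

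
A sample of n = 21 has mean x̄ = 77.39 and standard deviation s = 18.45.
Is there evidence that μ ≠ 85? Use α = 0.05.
One-sample t-test:
H₀: μ = 85
H₁: μ ≠ 85
df = n - 1 = 20
t = (x̄ - μ₀) / (s/√n) = (77.39 - 85) / (18.45/√21) = -1.890
p-value = 0.0733

Since p-value > α = 0.05, we fail to reject H₀.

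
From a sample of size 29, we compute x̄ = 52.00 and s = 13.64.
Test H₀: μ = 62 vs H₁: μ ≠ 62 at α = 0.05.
One-sample t-test:
H₀: μ = 62
H₁: μ ≠ 62
df = n - 1 = 28
t = (x̄ - μ₀) / (s/√n) = (52.00 - 62) / (13.64/√29) = -3.948
p-value = 0.0005

Since p-value < α = 0.05, we reject H₀.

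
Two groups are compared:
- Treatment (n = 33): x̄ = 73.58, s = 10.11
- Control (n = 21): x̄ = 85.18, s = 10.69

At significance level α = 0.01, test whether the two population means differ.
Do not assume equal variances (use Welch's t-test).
Welch's two-sample t-test:
H₀: μ₁ = μ₂
H₁: μ₁ ≠ μ₂
s₁²/n₁ = 10.11²/33 = 3.0973,  s₂²/n₂ = 10.69²/21 = 5.4417
SE = √(s₁²/n₁ + s₂²/n₂) = √(3.0973 + 5.4417) = 2.9222
df (Welch-Satterthwaite) = (s₁²/n₁ + s₂²/n₂)² / [(s₁²/n₁)²/(n₁-1) + (s₂²/n₂)²/(n₂-1)] ≈ 40.95
t = (x̄₁ - x̄₂) / SE = (73.58 - 85.18) / 2.9222 = -11.60 / 2.9222 = -3.970
p-value = 0.0003

Since p-value < α = 0.01, we reject H₀.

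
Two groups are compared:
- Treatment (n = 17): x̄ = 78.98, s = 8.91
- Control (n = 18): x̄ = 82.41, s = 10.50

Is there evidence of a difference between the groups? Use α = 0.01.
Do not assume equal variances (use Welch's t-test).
Welch's two-sample t-test:
H₀: μ₁ = μ₂
H₁: μ₁ ≠ μ₂
s₁²/n₁ = 8.91²/17 = 4.6699,  s₂²/n₂ = 10.50²/18 = 6.1250
SE = √(s₁²/n₁ + s₂²/n₂) = √(4.6699 + 6.1250) = 3.2856
df (Welch-Satterthwaite) = (s₁²/n₁ + s₂²/n₂)² / [(s₁²/n₁)²/(n₁-1) + (s₂²/n₂)²/(n₂-1)] ≈ 32.64
t = (x̄₁ - x̄₂) / SE = (78.98 - 82.41) / 3.2856 = -3.43 / 3.2856 = -1.044
p-value = 0.3042

Since p-value > α = 0.01, we fail to reject H₀.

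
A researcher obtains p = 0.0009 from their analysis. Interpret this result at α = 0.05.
Since p = 0.0009 < α = 0.05, reject H₀.
There is sufficient evidence to reject the null hypothesis; the result is statistically significant at the 0.05 level.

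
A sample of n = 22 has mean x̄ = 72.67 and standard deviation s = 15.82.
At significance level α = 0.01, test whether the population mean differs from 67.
One-sample t-test:
H₀: μ = 67
H₁: μ ≠ 67
df = n - 1 = 21
t = (x̄ - μ₀) / (s/√n) = (72.67 - 67) / (15.82/√22) = 1.681
p-value = 0.1076

Since p-value > α = 0.01, we fail to reject H₀.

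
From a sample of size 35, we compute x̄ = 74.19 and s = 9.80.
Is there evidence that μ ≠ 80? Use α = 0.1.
One-sample t-test:
H₀: μ = 80
H₁: μ ≠ 80
df = n - 1 = 34
t = (x̄ - μ₀) / (s/√n) = (74.19 - 80) / (9.80/√35) = -3.507
p-value = 0.0013

Since p-value < α = 0.1, we reject H₀.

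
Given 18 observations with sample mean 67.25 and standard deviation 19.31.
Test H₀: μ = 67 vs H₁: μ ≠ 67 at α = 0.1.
One-sample t-test:
H₀: μ = 67
H₁: μ ≠ 67
df = n - 1 = 17
t = (x̄ - μ₀) / (s/√n) = (67.25 - 67) / (19.31/√18) = 0.055
p-value = 0.9568

Since p-value > α = 0.1, we fail to reject H₀.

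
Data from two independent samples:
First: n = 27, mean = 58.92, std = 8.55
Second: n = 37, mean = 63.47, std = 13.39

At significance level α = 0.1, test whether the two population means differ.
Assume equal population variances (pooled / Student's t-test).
Student's two-sample t-test (equal variances):
H₀: μ₁ = μ₂
H₁: μ₁ ≠ μ₂
df = n₁ + n₂ - 2 = 62
Pooled variance s_p² = [(n₁-1)s₁² + (n₂-1)s₂²] / (n₁ + n₂ - 2) = [(26)(8.55²) + (36)(13.39²)] / 62 = 134.7610
SE = √(s_p²(1/n₁ + 1/n₂)) = √(134.7610 × (1/27 + 1/37)) = 2.9383
t = (x̄₁ - x̄₂) / SE = (58.92 - 63.47) / 2.9383 = -4.55 / 2.9383 = -1.549
p-value = 0.1266

Since p-value > α = 0.1, we fail to reject H₀.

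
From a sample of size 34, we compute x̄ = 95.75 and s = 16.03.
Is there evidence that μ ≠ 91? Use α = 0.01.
One-sample t-test:
H₀: μ = 91
H₁: μ ≠ 91
df = n - 1 = 33
t = (x̄ - μ₀) / (s/√n) = (95.75 - 91) / (16.03/√34) = 1.728
p-value = 0.0934

Since p-value > α = 0.01, we fail to reject H₀.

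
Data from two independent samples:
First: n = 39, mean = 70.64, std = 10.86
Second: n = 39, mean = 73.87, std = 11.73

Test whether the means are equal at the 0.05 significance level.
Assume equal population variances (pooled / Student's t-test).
Student's two-sample t-test (equal variances):
H₀: μ₁ = μ₂
H₁: μ₁ ≠ μ₂
df = n₁ + n₂ - 2 = 76
Pooled variance s_p² = [(n₁-1)s₁² + (n₂-1)s₂²] / (n₁ + n₂ - 2) = [(38)(10.86²) + (38)(11.73²)] / 76 = 127.7663
SE = √(s_p²(1/n₁ + 1/n₂)) = √(127.7663 × (1/39 + 1/39)) = 2.5597
t = (x̄₁ - x̄₂) / SE = (70.64 - 73.87) / 2.5597 = -3.23 / 2.5597 = -1.262
p-value = 0.2109

Since p-value > α = 0.05, we fail to reject H₀.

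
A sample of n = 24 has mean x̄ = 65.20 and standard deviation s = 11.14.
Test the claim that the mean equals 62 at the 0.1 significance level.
One-sample t-test:
H₀: μ = 62
H₁: μ ≠ 62
df = n - 1 = 23
t = (x̄ - μ₀) / (s/√n) = (65.20 - 62) / (11.14/√24) = 1.407
p-value = 0.1727

Since p-value > α = 0.1, we fail to reject H₀.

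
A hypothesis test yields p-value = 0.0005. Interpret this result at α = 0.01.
Since p = 0.0005 < α = 0.01, reject H₀.
There is sufficient evidence to reject the null hypothesis; the result is statistically significant at the 0.01 level.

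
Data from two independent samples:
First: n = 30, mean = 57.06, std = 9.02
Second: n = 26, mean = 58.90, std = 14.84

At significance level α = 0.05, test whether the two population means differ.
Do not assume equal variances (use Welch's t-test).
Welch's two-sample t-test:
H₀: μ₁ = μ₂
H₁: μ₁ ≠ μ₂
s₁²/n₁ = 9.02²/30 = 2.7120,  s₂²/n₂ = 14.84²/26 = 8.4702
SE = √(s₁²/n₁ + s₂²/n₂) = √(2.7120 + 8.4702) = 3.3440
df (Welch-Satterthwaite) = (s₁²/n₁ + s₂²/n₂)² / [(s₁²/n₁)²/(n₁-1) + (s₂²/n₂)²/(n₂-1)] ≈ 40.03
t = (x̄₁ - x̄₂) / SE = (57.06 - 58.90) / 3.3440 = -1.84 / 3.3440 = -0.550
p-value = 0.5852

Since p-value > α = 0.05, we fail to reject H₀.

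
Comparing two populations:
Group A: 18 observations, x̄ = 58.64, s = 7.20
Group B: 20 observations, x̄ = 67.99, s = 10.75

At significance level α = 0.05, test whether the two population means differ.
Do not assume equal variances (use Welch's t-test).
Welch's two-sample t-test:
H₀: μ₁ = μ₂
H₁: μ₁ ≠ μ₂
s₁²/n₁ = 7.20²/18 = 2.8800,  s₂²/n₂ = 10.75²/20 = 5.7781
SE = √(s₁²/n₁ + s₂²/n₂) = √(2.8800 + 5.7781) = 2.9425
df (Welch-Satterthwaite) = (s₁²/n₁ + s₂²/n₂)² / [(s₁²/n₁)²/(n₁-1) + (s₂²/n₂)²/(n₂-1)] ≈ 33.39
t = (x̄₁ - x̄₂) / SE = (58.64 - 67.99) / 2.9425 = -9.35 / 2.9425 = -3.178
p-value = 0.0032

Since p-value < α = 0.05, we reject H₀.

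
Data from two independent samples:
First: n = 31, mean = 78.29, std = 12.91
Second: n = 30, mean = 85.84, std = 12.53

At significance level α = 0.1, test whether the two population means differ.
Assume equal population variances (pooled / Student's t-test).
Student's two-sample t-test (equal variances):
H₀: μ₁ = μ₂
H₁: μ₁ ≠ μ₂
df = n₁ + n₂ - 2 = 59
Pooled variance s_p² = [(n₁-1)s₁² + (n₂-1)s₂²] / (n₁ + n₂ - 2) = [(30)(12.91²) + (29)(12.53²)] / 59 = 161.9164
SE = √(s_p²(1/n₁ + 1/n₂)) = √(161.9164 × (1/31 + 1/30)) = 3.2589
t = (x̄₁ - x̄₂) / SE = (78.29 - 85.84) / 3.2589 = -7.55 / 3.2589 = -2.317
p-value = 0.0240

Since p-value < α = 0.1, we reject H₀.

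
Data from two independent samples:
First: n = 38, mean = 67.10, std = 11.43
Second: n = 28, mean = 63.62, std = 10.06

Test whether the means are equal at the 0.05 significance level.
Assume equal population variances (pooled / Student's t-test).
Student's two-sample t-test (equal variances):
H₀: μ₁ = μ₂
H₁: μ₁ ≠ μ₂
df = n₁ + n₂ - 2 = 64
Pooled variance s_p² = [(n₁-1)s₁² + (n₂-1)s₂²] / (n₁ + n₂ - 2) = [(37)(11.43²) + (27)(10.06²)] / 64 = 118.2244
SE = √(s_p²(1/n₁ + 1/n₂)) = √(118.2244 × (1/38 + 1/28)) = 2.7080
t = (x̄₁ - x̄₂) / SE = (67.10 - 63.62) / 2.7080 = 3.48 / 2.7080 = 1.285
p-value = 0.2034

Since p-value > α = 0.05, we fail to reject H₀.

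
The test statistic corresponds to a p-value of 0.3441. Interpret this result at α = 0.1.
Since p = 0.3441 > α = 0.1, fail to reject H₀.
There is insufficient evidence to reject the null hypothesis; the result is not statistically significant at the 0.1 level.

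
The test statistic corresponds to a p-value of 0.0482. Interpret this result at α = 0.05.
Since p = 0.0482 < α = 0.05, reject H₀.
There is sufficient evidence to reject the null hypothesis; the result is statistically significant at the 0.05 level.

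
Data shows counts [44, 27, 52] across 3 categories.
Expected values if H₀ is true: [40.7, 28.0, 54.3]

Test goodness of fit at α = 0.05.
Chi-square goodness of fit test:
H₀: observed counts match expected distribution
H₁: observed counts differ from expected distribution
df = k - 1 = 2
χ² = Σ(O - E)²/E
   = (44 - 40.7)²/40.7 + (27 - 28.0)²/28.0 + (52 - 54.3)²/54.3
   = 0.268 + 0.036 + 0.097
   = 0.40
p-value = 0.8184

Since p-value > α = 0.05, we fail to reject H₀.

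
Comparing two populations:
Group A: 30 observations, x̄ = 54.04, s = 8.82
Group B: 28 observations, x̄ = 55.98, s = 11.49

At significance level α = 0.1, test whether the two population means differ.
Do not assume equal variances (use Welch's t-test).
Welch's two-sample t-test:
H₀: μ₁ = μ₂
H₁: μ₁ ≠ μ₂
s₁²/n₁ = 8.82²/30 = 2.5931,  s₂²/n₂ = 11.49²/28 = 4.7150
SE = √(s₁²/n₁ + s₂²/n₂) = √(2.5931 + 4.7150) = 2.7033
df (Welch-Satterthwaite) = (s₁²/n₁ + s₂²/n₂)² / [(s₁²/n₁)²/(n₁-1) + (s₂²/n₂)²/(n₂-1)] ≈ 50.61
t = (x̄₁ - x̄₂) / SE = (54.04 - 55.98) / 2.7033 = -1.94 / 2.7033 = -0.718
p-value = 0.4763

Since p-value > α = 0.1, we fail to reject H₀.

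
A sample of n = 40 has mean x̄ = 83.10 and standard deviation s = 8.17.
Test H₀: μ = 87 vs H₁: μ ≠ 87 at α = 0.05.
One-sample t-test:
H₀: μ = 87
H₁: μ ≠ 87
df = n - 1 = 39
t = (x̄ - μ₀) / (s/√n) = (83.10 - 87) / (8.17/√40) = -3.019
p-value = 0.0045

Since p-value < α = 0.05, we reject H₀.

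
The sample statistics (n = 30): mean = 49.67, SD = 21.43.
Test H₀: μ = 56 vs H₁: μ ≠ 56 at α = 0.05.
One-sample t-test:
H₀: μ = 56
H₁: μ ≠ 56
df = n - 1 = 29
t = (x̄ - μ₀) / (s/√n) = (49.67 - 56) / (21.43/√30) = -1.618
p-value = 0.1165

Since p-value > α = 0.05, we fail to reject H₀.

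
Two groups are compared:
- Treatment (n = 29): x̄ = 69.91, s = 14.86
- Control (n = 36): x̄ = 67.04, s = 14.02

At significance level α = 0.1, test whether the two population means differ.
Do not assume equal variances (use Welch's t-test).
Welch's two-sample t-test:
H₀: μ₁ = μ₂
H₁: μ₁ ≠ μ₂
s₁²/n₁ = 14.86²/29 = 7.6145,  s₂²/n₂ = 14.02²/36 = 5.4600
SE = √(s₁²/n₁ + s₂²/n₂) = √(7.6145 + 5.4600) = 3.6159
df (Welch-Satterthwaite) = (s₁²/n₁ + s₂²/n₂)² / [(s₁²/n₁)²/(n₁-1) + (s₂²/n₂)²/(n₂-1)] ≈ 58.49
t = (x̄₁ - x̄₂) / SE = (69.91 - 67.04) / 3.6159 = 2.87 / 3.6159 = 0.794
p-value = 0.4306

Since p-value > α = 0.1, we fail to reject H₀.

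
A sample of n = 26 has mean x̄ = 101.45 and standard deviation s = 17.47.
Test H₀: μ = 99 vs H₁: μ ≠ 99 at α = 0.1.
One-sample t-test:
H₀: μ = 99
H₁: μ ≠ 99
df = n - 1 = 25
t = (x̄ - μ₀) / (s/√n) = (101.45 - 99) / (17.47/√26) = 0.715
p-value = 0.4812

Since p-value > α = 0.1, we fail to reject H₀.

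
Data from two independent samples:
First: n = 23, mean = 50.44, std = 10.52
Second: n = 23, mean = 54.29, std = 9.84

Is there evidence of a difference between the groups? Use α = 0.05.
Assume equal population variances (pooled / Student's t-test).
Student's two-sample t-test (equal variances):
H₀: μ₁ = μ₂
H₁: μ₁ ≠ μ₂
df = n₁ + n₂ - 2 = 44
Pooled variance s_p² = [(n₁-1)s₁² + (n₂-1)s₂²] / (n₁ + n₂ - 2) = [(22)(10.52²) + (22)(9.84²)] / 44 = 103.7480
SE = √(s_p²(1/n₁ + 1/n₂)) = √(103.7480 × (1/23 + 1/23)) = 3.0036
t = (x̄₁ - x̄₂) / SE = (50.44 - 54.29) / 3.0036 = -3.85 / 3.0036 = -1.282
p-value = 0.2066

Since p-value > α = 0.05, we fail to reject H₀.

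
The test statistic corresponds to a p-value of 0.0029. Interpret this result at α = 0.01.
Since p = 0.0029 < α = 0.01, reject H₀.
There is sufficient evidence to reject the null hypothesis; the result is statistically significant at the 0.01 level.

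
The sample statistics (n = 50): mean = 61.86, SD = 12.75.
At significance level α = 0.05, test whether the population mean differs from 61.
One-sample t-test:
H₀: μ = 61
H₁: μ ≠ 61
df = n - 1 = 49
t = (x̄ - μ₀) / (s/√n) = (61.86 - 61) / (12.75/√50) = 0.477
p-value = 0.6355

Since p-value > α = 0.05, we fail to reject H₀.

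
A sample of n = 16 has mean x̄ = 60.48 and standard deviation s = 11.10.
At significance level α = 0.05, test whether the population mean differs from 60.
One-sample t-test:
H₀: μ = 60
H₁: μ ≠ 60
df = n - 1 = 15
t = (x̄ - μ₀) / (s/√n) = (60.48 - 60) / (11.10/√16) = 0.173
p-value = 0.8650

Since p-value > α = 0.05, we fail to reject H₀.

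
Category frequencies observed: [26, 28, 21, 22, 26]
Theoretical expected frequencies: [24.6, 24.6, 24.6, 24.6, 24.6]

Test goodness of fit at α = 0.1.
Chi-square goodness of fit test:
H₀: observed counts match expected distribution
H₁: observed counts differ from expected distribution
df = k - 1 = 4
χ² = Σ(O - E)²/E
   = (26 - 24.6)²/24.6 + (28 - 24.6)²/24.6 + (21 - 24.6)²/24.6 + (22 - 24.6)²/24.6 + (26 - 24.6)²/24.6
   = 0.080 + 0.470 + 0.527 + 0.275 + 0.080
   = 1.43
p-value = 0.8388

Since p-value > α = 0.1, we fail to reject H₀.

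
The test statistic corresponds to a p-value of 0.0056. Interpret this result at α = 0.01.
Since p = 0.0056 < α = 0.01, reject H₀.
There is sufficient evidence to reject the null hypothesis; the result is statistically significant at the 0.01 level.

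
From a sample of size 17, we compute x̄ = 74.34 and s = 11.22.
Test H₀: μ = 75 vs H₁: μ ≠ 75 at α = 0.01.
One-sample t-test:
H₀: μ = 75
H₁: μ ≠ 75
df = n - 1 = 16
t = (x̄ - μ₀) / (s/√n) = (74.34 - 75) / (11.22/√17) = -0.243
p-value = 0.8114

Since p-value > α = 0.01, we fail to reject H₀.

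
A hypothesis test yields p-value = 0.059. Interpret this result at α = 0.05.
Since p = 0.059 > α = 0.05, fail to reject H₀.
There is insufficient evidence to reject the null hypothesis; the result is not statistically significant at the 0.05 level.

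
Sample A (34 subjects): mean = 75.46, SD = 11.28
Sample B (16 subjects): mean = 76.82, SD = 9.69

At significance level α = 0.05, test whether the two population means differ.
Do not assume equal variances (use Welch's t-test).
Welch's two-sample t-test:
H₀: μ₁ = μ₂
H₁: μ₁ ≠ μ₂
s₁²/n₁ = 11.28²/34 = 3.7423,  s₂²/n₂ = 9.69²/16 = 5.8685
SE = √(s₁²/n₁ + s₂²/n₂) = √(3.7423 + 5.8685) = 3.1001
df (Welch-Satterthwaite) = (s₁²/n₁ + s₂²/n₂)² / [(s₁²/n₁)²/(n₁-1) + (s₂²/n₂)²/(n₂-1)] ≈ 33.95
t = (x̄₁ - x̄₂) / SE = (75.46 - 76.82) / 3.1001 = -1.36 / 3.1001 = -0.439
p-value = 0.6637

Since p-value > α = 0.05, we fail to reject H₀.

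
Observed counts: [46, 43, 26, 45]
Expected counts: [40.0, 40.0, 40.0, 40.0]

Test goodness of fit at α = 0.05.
Chi-square goodness of fit test:
H₀: observed counts match expected distribution
H₁: observed counts differ from expected distribution
df = k - 1 = 3
χ² = Σ(O - E)²/E
   = (46 - 40.0)²/40.0 + (43 - 40.0)²/40.0 + (26 - 40.0)²/40.0 + (45 - 40.0)²/40.0
   = 0.900 + 0.225 + 4.900 + 0.625
   = 6.65
p-value = 0.0839

Since p-value > α = 0.05, we fail to reject H₀.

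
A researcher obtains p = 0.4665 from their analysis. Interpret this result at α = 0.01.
Since p = 0.4665 > α = 0.01, fail to reject H₀.
There is insufficient evidence to reject the null hypothesis; the result is not statistically significant at the 0.01 level.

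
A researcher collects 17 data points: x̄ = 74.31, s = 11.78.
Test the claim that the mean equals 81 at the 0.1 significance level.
One-sample t-test:
H₀: μ = 81
H₁: μ ≠ 81
df = n - 1 = 16
t = (x̄ - μ₀) / (s/√n) = (74.31 - 81) / (11.78/√17) = -2.342
p-value = 0.0325

Since p-value < α = 0.1, we reject H₀.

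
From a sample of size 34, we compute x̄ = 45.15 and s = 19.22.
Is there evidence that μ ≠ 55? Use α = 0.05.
One-sample t-test:
H₀: μ = 55
H₁: μ ≠ 55
df = n - 1 = 33
t = (x̄ - μ₀) / (s/√n) = (45.15 - 55) / (19.22/√34) = -2.988
p-value = 0.0053

Since p-value < α = 0.05, we reject H₀.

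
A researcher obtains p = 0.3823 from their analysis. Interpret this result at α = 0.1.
Since p = 0.3823 > α = 0.1, fail to reject H₀.
There is insufficient evidence to reject the null hypothesis; the result is not statistically significant at the 0.1 level.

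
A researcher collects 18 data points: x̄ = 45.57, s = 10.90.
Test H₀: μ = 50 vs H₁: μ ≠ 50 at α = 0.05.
One-sample t-test:
H₀: μ = 50
H₁: μ ≠ 50
df = n - 1 = 17
t = (x̄ - μ₀) / (s/√n) = (45.57 - 50) / (10.90/√18) = -1.724
p-value = 0.1028

Since p-value > α = 0.05, we fail to reject H₀.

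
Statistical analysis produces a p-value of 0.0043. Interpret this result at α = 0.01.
Since p = 0.0043 < α = 0.01, reject H₀.
There is sufficient evidence to reject the null hypothesis; the result is statistically significant at the 0.01 level.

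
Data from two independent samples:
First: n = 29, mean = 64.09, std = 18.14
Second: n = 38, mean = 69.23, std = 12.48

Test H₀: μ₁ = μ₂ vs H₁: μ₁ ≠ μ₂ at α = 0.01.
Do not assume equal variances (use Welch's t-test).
Welch's two-sample t-test:
H₀: μ₁ = μ₂
H₁: μ₁ ≠ μ₂
s₁²/n₁ = 18.14²/29 = 11.3469,  s₂²/n₂ = 12.48²/38 = 4.0987
SE = √(s₁²/n₁ + s₂²/n₂) = √(11.3469 + 4.0987) = 3.9301
df (Welch-Satterthwaite) = (s₁²/n₁ + s₂²/n₂)² / [(s₁²/n₁)²/(n₁-1) + (s₂²/n₂)²/(n₂-1)] ≈ 47.22
t = (x̄₁ - x̄₂) / SE = (64.09 - 69.23) / 3.9301 = -5.14 / 3.9301 = -1.308
p-value = 0.1973

Since p-value > α = 0.01, we fail to reject H₀.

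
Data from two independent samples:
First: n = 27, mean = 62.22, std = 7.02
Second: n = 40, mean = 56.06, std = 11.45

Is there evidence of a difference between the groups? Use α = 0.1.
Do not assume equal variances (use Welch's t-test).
Welch's two-sample t-test:
H₀: μ₁ = μ₂
H₁: μ₁ ≠ μ₂
s₁²/n₁ = 7.02²/27 = 1.8252,  s₂²/n₂ = 11.45²/40 = 3.2776
SE = √(s₁²/n₁ + s₂²/n₂) = √(1.8252 + 3.2776) = 2.2589
df (Welch-Satterthwaite) = (s₁²/n₁ + s₂²/n₂)² / [(s₁²/n₁)²/(n₁-1) + (s₂²/n₂)²/(n₂-1)] ≈ 64.52
t = (x̄₁ - x̄₂) / SE = (62.22 - 56.06) / 2.2589 = 6.16 / 2.2589 = 2.727
p-value = 0.0082

Since p-value < α = 0.1, we reject H₀.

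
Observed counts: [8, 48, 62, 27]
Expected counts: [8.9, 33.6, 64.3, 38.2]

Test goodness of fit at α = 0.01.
Chi-square goodness of fit test:
H₀: observed counts match expected distribution
H₁: observed counts differ from expected distribution
df = k - 1 = 3
χ² = Σ(O - E)²/E
   = (8 - 8.9)²/8.9 + (48 - 33.6)²/33.6 + (62 - 64.3)²/64.3 + (27 - 38.2)²/38.2
   = 0.091 + 6.171 + 0.082 + 3.284
   = 9.63
p-value = 0.0220

Since p-value > α = 0.01, we fail to reject H₀.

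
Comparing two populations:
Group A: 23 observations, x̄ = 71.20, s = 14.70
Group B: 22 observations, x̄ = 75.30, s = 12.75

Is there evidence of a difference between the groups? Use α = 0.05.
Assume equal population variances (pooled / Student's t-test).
Student's two-sample t-test (equal variances):
H₀: μ₁ = μ₂
H₁: μ₁ ≠ μ₂
df = n₁ + n₂ - 2 = 43
Pooled variance s_p² = [(n₁-1)s₁² + (n₂-1)s₂²] / (n₁ + n₂ - 2) = [(22)(14.70²) + (21)(12.75²)] / 43 = 189.9487
SE = √(s_p²(1/n₁ + 1/n₂)) = √(189.9487 × (1/23 + 1/22)) = 4.1101
t = (x̄₁ - x̄₂) / SE = (71.20 - 75.30) / 4.1101 = -4.10 / 4.1101 = -0.998
p-value = 0.3241

Since p-value > α = 0.05, we fail to reject H₀.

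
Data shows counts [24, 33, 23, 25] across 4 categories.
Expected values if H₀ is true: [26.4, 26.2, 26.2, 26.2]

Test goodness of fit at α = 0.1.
Chi-square goodness of fit test:
H₀: observed counts match expected distribution
H₁: observed counts differ from expected distribution
df = k - 1 = 3
χ² = Σ(O - E)²/E
   = (24 - 26.4)²/26.4 + (33 - 26.2)²/26.2 + (23 - 26.2)²/26.2 + (25 - 26.2)²/26.2
   = 0.218 + 1.765 + 0.391 + 0.055
   = 2.43
p-value = 0.4883

Since p-value > α = 0.1, we fail to reject H₀.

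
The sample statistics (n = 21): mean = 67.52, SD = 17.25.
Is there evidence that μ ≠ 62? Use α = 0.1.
One-sample t-test:
H₀: μ = 62
H₁: μ ≠ 62
df = n - 1 = 20
t = (x̄ - μ₀) / (s/√n) = (67.52 - 62) / (17.25/√21) = 1.466
p-value = 0.1581

Since p-value > α = 0.1, we fail to reject H₀.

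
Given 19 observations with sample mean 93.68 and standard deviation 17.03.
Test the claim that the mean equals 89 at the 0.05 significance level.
One-sample t-test:
H₀: μ = 89
H₁: μ ≠ 89
df = n - 1 = 18
t = (x̄ - μ₀) / (s/√n) = (93.68 - 89) / (17.03/√19) = 1.198
p-value = 0.2465

Since p-value > α = 0.05, we fail to reject H₀.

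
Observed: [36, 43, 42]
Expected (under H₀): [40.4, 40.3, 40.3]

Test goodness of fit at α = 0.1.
Chi-square goodness of fit test:
H₀: observed counts match expected distribution
H₁: observed counts differ from expected distribution
df = k - 1 = 2
χ² = Σ(O - E)²/E
   = (36 - 40.4)²/40.4 + (43 - 40.3)²/40.3 + (42 - 40.3)²/40.3
   = 0.479 + 0.181 + 0.072
   = 0.73
p-value = 0.6936

Since p-value > α = 0.1, we fail to reject H₀.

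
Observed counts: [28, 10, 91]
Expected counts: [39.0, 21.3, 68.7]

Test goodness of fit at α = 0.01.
Chi-square goodness of fit test:
H₀: observed counts match expected distribution
H₁: observed counts differ from expected distribution
df = k - 1 = 2
χ² = Σ(O - E)²/E
   = (28 - 39.0)²/39.0 + (10 - 21.3)²/21.3 + (91 - 68.7)²/68.7
   = 3.103 + 5.995 + 7.239
   = 16.34
p-value = 0.0003

Since p-value < α = 0.01, we reject H₀.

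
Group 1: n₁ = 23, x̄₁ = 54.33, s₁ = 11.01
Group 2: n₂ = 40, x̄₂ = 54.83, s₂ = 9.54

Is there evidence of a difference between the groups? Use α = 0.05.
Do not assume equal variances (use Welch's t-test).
Welch's two-sample t-test:
H₀: μ₁ = μ₂
H₁: μ₁ ≠ μ₂
s₁²/n₁ = 11.01²/23 = 5.2704,  s₂²/n₂ = 9.54²/40 = 2.2753
SE = √(s₁²/n₁ + s₂²/n₂) = √(5.2704 + 2.2753) = 2.7469
df (Welch-Satterthwaite) = (s₁²/n₁ + s₂²/n₂)² / [(s₁²/n₁)²/(n₁-1) + (s₂²/n₂)²/(n₂-1)] ≈ 40.81
t = (x̄₁ - x̄₂) / SE = (54.33 - 54.83) / 2.7469 = -0.50 / 2.7469 = -0.182
p-value = 0.8565

Since p-value > α = 0.05, we fail to reject H₀.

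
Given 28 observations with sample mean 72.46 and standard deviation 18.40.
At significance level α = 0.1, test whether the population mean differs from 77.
One-sample t-test:
H₀: μ = 77
H₁: μ ≠ 77
df = n - 1 = 27
t = (x̄ - μ₀) / (s/√n) = (72.46 - 77) / (18.40/√28) = -1.306
p-value = 0.2027

Since p-value > α = 0.1, we fail to reject H₀.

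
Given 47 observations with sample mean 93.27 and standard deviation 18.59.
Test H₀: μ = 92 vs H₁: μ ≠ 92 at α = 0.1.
One-sample t-test:
H₀: μ = 92
H₁: μ ≠ 92
df = n - 1 = 46
t = (x̄ - μ₀) / (s/√n) = (93.27 - 92) / (18.59/√47) = 0.468
p-value = 0.6417

Since p-value > α = 0.1, we fail to reject H₀.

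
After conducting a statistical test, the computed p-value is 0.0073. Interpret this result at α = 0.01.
Since p = 0.0073 < α = 0.01, reject H₀.
There is sufficient evidence to reject the null hypothesis; the result is statistically significant at the 0.01 level.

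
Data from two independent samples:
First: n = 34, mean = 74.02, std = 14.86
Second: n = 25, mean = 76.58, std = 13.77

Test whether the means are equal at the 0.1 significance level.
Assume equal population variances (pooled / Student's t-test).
Student's two-sample t-test (equal variances):
H₀: μ₁ = μ₂
H₁: μ₁ ≠ μ₂
df = n₁ + n₂ - 2 = 57
Pooled variance s_p² = [(n₁-1)s₁² + (n₂-1)s₂²] / (n₁ + n₂ - 2) = [(33)(14.86²) + (24)(13.77²)] / 57 = 207.6799
SE = √(s_p²(1/n₁ + 1/n₂)) = √(207.6799 × (1/34 + 1/25)) = 3.7968
t = (x̄₁ - x̄₂) / SE = (74.02 - 76.58) / 3.7968 = -2.56 / 3.7968 = -0.674
p-value = 0.5029

Since p-value > α = 0.1, we fail to reject H₀.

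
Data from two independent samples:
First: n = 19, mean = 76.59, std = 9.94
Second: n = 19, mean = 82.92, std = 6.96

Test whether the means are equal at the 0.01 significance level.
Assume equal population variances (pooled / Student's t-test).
Student's two-sample t-test (equal variances):
H₀: μ₁ = μ₂
H₁: μ₁ ≠ μ₂
df = n₁ + n₂ - 2 = 36
Pooled variance s_p² = [(n₁-1)s₁² + (n₂-1)s₂²] / (n₁ + n₂ - 2) = [(18)(9.94²) + (18)(6.96²)] / 36 = 73.6226
SE = √(s_p²(1/n₁ + 1/n₂)) = √(73.6226 × (1/19 + 1/19)) = 2.7838
t = (x̄₁ - x̄₂) / SE = (76.59 - 82.92) / 2.7838 = -6.33 / 2.7838 = -2.274
p-value = 0.0290

Since p-value > α = 0.01, we fail to reject H₀.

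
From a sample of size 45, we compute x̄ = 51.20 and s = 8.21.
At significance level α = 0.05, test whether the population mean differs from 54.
One-sample t-test:
H₀: μ = 54
H₁: μ ≠ 54
df = n - 1 = 44
t = (x̄ - μ₀) / (s/√n) = (51.20 - 54) / (8.21/√45) = -2.288
p-value = 0.0270

Since p-value < α = 0.05, we reject H₀.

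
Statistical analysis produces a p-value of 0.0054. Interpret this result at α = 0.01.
Since p = 0.0054 < α = 0.01, reject H₀.
There is sufficient evidence to reject the null hypothesis; the result is statistically significant at the 0.01 level.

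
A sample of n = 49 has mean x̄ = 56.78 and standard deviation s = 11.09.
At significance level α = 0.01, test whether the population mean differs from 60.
One-sample t-test:
H₀: μ = 60
H₁: μ ≠ 60
df = n - 1 = 48
t = (x̄ - μ₀) / (s/√n) = (56.78 - 60) / (11.09/√49) = -2.032
p-value = 0.0477

Since p-value > α = 0.01, we fail to reject H₀.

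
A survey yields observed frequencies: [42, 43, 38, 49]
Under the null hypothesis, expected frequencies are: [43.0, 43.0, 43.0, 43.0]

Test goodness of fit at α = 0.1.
Chi-square goodness of fit test:
H₀: observed counts match expected distribution
H₁: observed counts differ from expected distribution
df = k - 1 = 3
χ² = Σ(O - E)²/E
   = (42 - 43.0)²/43.0 + (43 - 43.0)²/43.0 + (38 - 43.0)²/43.0 + (49 - 43.0)²/43.0
   = 0.023 + 0.000 + 0.581 + 0.837
   = 1.44
p-value = 0.6958

Since p-value > α = 0.1, we fail to reject H₀.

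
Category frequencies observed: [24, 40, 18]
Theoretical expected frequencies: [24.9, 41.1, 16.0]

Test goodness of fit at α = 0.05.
Chi-square goodness of fit test:
H₀: observed counts match expected distribution
H₁: observed counts differ from expected distribution
df = k - 1 = 2
χ² = Σ(O - E)²/E
   = (24 - 24.9)²/24.9 + (40 - 41.1)²/41.1 + (18 - 16.0)²/16.0
   = 0.033 + 0.029 + 0.250
   = 0.31
p-value = 0.8556

Since p-value > α = 0.05, we fail to reject H₀.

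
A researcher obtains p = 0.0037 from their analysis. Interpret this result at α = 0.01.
Since p = 0.0037 < α = 0.01, reject H₀.
There is sufficient evidence to reject the null hypothesis; the result is statistically significant at the 0.01 level.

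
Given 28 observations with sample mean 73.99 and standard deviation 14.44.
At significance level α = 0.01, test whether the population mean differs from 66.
One-sample t-test:
H₀: μ = 66
H₁: μ ≠ 66
df = n - 1 = 27
t = (x̄ - μ₀) / (s/√n) = (73.99 - 66) / (14.44/√28) = 2.928
p-value = 0.0069

Since p-value < α = 0.01, we reject H₀.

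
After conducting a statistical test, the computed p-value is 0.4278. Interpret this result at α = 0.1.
Since p = 0.4278 > α = 0.1, fail to reject H₀.
There is insufficient evidence to reject the null hypothesis; the result is not statistically significant at the 0.1 level.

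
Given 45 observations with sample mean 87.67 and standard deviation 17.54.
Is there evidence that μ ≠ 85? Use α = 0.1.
One-sample t-test:
H₀: μ = 85
H₁: μ ≠ 85
df = n - 1 = 44
t = (x̄ - μ₀) / (s/√n) = (87.67 - 85) / (17.54/√45) = 1.021
p-value = 0.3128

Since p-value > α = 0.1, we fail to reject H₀.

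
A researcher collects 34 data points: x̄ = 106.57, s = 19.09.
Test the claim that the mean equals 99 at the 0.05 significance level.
One-sample t-test:
H₀: μ = 99
H₁: μ ≠ 99
df = n - 1 = 33
t = (x̄ - μ₀) / (s/√n) = (106.57 - 99) / (19.09/√34) = 2.312
p-value = 0.0271

Since p-value < α = 0.05, we reject H₀.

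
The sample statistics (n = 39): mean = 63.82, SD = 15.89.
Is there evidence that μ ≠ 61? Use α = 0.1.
One-sample t-test:
H₀: μ = 61
H₁: μ ≠ 61
df = n - 1 = 38
t = (x̄ - μ₀) / (s/√n) = (63.82 - 61) / (15.89/√39) = 1.108
p-value = 0.2747

Since p-value > α = 0.1, we fail to reject H₀.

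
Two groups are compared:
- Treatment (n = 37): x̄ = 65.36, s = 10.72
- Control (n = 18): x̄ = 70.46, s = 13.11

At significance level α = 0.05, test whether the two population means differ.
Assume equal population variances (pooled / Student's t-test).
Student's two-sample t-test (equal variances):
H₀: μ₁ = μ₂
H₁: μ₁ ≠ μ₂
df = n₁ + n₂ - 2 = 53
Pooled variance s_p² = [(n₁-1)s₁² + (n₂-1)s₂²] / (n₁ + n₂ - 2) = [(36)(10.72²) + (17)(13.11²)] / 53 = 133.1866
SE = √(s_p²(1/n₁ + 1/n₂)) = √(133.1866 × (1/37 + 1/18)) = 3.3165
t = (x̄₁ - x̄₂) / SE = (65.36 - 70.46) / 3.3165 = -5.10 / 3.3165 = -1.538
p-value = 0.1301

Since p-value > α = 0.05, we fail to reject H₀.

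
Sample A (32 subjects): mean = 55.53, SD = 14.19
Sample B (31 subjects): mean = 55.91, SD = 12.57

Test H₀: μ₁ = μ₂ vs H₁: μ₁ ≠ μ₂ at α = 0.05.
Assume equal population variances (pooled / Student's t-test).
Student's two-sample t-test (equal variances):
H₀: μ₁ = μ₂
H₁: μ₁ ≠ μ₂
df = n₁ + n₂ - 2 = 61
Pooled variance s_p² = [(n₁-1)s₁² + (n₂-1)s₂²] / (n₁ + n₂ - 2) = [(31)(14.19²) + (30)(12.57²)] / 61 = 180.0358
SE = √(s_p²(1/n₁ + 1/n₂)) = √(180.0358 × (1/32 + 1/31)) = 3.3814
t = (x̄₁ - x̄₂) / SE = (55.53 - 55.91) / 3.3814 = -0.38 / 3.3814 = -0.112
p-value = 0.9109

Since p-value > α = 0.05, we fail to reject H₀.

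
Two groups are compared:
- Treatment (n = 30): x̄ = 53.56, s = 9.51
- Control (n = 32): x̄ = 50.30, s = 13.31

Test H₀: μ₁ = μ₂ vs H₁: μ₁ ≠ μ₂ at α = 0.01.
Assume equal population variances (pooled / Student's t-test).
Student's two-sample t-test (equal variances):
H₀: μ₁ = μ₂
H₁: μ₁ ≠ μ₂
df = n₁ + n₂ - 2 = 60
Pooled variance s_p² = [(n₁-1)s₁² + (n₂-1)s₂²] / (n₁ + n₂ - 2) = [(29)(9.51²) + (31)(13.31²)] / 60 = 135.2434
SE = √(s_p²(1/n₁ + 1/n₂)) = √(135.2434 × (1/30 + 1/32)) = 2.9554
t = (x̄₁ - x̄₂) / SE = (53.56 - 50.30) / 2.9554 = 3.26 / 2.9554 = 1.103
p-value = 0.2744

Since p-value > α = 0.01, we fail to reject H₀.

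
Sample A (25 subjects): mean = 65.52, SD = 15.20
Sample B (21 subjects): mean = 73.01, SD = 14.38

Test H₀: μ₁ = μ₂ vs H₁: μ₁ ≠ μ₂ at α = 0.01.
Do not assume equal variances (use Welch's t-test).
Welch's two-sample t-test:
H₀: μ₁ = μ₂
H₁: μ₁ ≠ μ₂
s₁²/n₁ = 15.20²/25 = 9.2416,  s₂²/n₂ = 14.38²/21 = 9.8469
SE = √(s₁²/n₁ + s₂²/n₂) = √(9.2416 + 9.8469) = 4.3690
df (Welch-Satterthwaite) = (s₁²/n₁ + s₂²/n₂)² / [(s₁²/n₁)²/(n₁-1) + (s₂²/n₂)²/(n₂-1)] ≈ 43.34
t = (x̄₁ - x̄₂) / SE = (65.52 - 73.01) / 4.3690 = -7.49 / 4.3690 = -1.714
p-value = 0.0936

Since p-value > α = 0.01, we fail to reject H₀.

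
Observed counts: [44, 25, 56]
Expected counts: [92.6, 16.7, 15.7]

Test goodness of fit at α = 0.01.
Chi-square goodness of fit test:
H₀: observed counts match expected distribution
H₁: observed counts differ from expected distribution
df = k - 1 = 2
χ² = Σ(O - E)²/E
   = (44 - 92.6)²/92.6 + (25 - 16.7)²/16.7 + (56 - 15.7)²/15.7
   = 25.507 + 4.125 + 103.445
   = 133.08
p-value < 0.0001

Since p-value < α = 0.01, we reject H₀.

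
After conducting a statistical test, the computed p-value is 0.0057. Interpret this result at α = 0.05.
Since p = 0.0057 < α = 0.05, reject H₀.
There is sufficient evidence to reject the null hypothesis; the result is statistically significant at the 0.05 level.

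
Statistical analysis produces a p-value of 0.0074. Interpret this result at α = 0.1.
Since p = 0.0074 < α = 0.1, reject H₀.
There is sufficient evidence to reject the null hypothesis; the result is statistically significant at the 0.1 level.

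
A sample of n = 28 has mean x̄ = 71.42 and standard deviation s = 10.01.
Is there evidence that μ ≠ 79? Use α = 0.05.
One-sample t-test:
H₀: μ = 79
H₁: μ ≠ 79
df = n - 1 = 27
t = (x̄ - μ₀) / (s/√n) = (71.42 - 79) / (10.01/√28) = -4.007
p-value = 0.0004

Since p-value < α = 0.05, we reject H₀.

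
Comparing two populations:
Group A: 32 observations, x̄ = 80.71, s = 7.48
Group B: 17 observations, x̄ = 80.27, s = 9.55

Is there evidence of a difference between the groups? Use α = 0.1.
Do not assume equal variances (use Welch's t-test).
Welch's two-sample t-test:
H₀: μ₁ = μ₂
H₁: μ₁ ≠ μ₂
s₁²/n₁ = 7.48²/32 = 1.7485,  s₂²/n₂ = 9.55²/17 = 5.3649
SE = √(s₁²/n₁ + s₂²/n₂) = √(1.7485 + 5.3649) = 2.6671
df (Welch-Satterthwaite) = (s₁²/n₁ + s₂²/n₂)² / [(s₁²/n₁)²/(n₁-1) + (s₂²/n₂)²/(n₂-1)] ≈ 26.67
t = (x̄₁ - x̄₂) / SE = (80.71 - 80.27) / 2.6671 = 0.44 / 2.6671 = 0.165
p-value = 0.8702

Since p-value > α = 0.1, we fail to reject H₀.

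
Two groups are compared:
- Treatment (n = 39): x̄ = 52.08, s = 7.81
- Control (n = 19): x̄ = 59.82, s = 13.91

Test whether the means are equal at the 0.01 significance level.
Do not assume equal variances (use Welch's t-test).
Welch's two-sample t-test:
H₀: μ₁ = μ₂
H₁: μ₁ ≠ μ₂
s₁²/n₁ = 7.81²/39 = 1.5640,  s₂²/n₂ = 13.91²/19 = 10.1836
SE = √(s₁²/n₁ + s₂²/n₂) = √(1.5640 + 10.1836) = 3.4275
df (Welch-Satterthwaite) = (s₁²/n₁ + s₂²/n₂)² / [(s₁²/n₁)²/(n₁-1) + (s₂²/n₂)²/(n₂-1)] ≈ 23.69
t = (x̄₁ - x̄₂) / SE = (52.08 - 59.82) / 3.4275 = -7.74 / 3.4275 = -2.258
p-value = 0.0334

Since p-value > α = 0.01, we fail to reject H₀.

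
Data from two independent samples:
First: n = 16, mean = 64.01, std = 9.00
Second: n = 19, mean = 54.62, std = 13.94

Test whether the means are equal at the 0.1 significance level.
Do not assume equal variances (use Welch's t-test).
Welch's two-sample t-test:
H₀: μ₁ = μ₂
H₁: μ₁ ≠ μ₂
s₁²/n₁ = 9.00²/16 = 5.0625,  s₂²/n₂ = 13.94²/19 = 10.2276
SE = √(s₁²/n₁ + s₂²/n₂) = √(5.0625 + 10.2276) = 3.9103
df (Welch-Satterthwaite) = (s₁²/n₁ + s₂²/n₂)² / [(s₁²/n₁)²/(n₁-1) + (s₂²/n₂)²/(n₂-1)] ≈ 31.09
t = (x̄₁ - x̄₂) / SE = (64.01 - 54.62) / 3.9103 = 9.39 / 3.9103 = 2.401
p-value = 0.0225

Since p-value < α = 0.1, we reject H₀.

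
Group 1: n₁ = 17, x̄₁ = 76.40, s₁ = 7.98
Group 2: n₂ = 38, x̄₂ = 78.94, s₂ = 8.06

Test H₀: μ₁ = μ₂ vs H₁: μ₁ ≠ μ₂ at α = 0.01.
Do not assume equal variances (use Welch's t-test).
Welch's two-sample t-test:
H₀: μ₁ = μ₂
H₁: μ₁ ≠ μ₂
s₁²/n₁ = 7.98²/17 = 3.7459,  s₂²/n₂ = 8.06²/38 = 1.7096
SE = √(s₁²/n₁ + s₂²/n₂) = √(3.7459 + 1.7096) = 2.3357
df (Welch-Satterthwaite) = (s₁²/n₁ + s₂²/n₂)² / [(s₁²/n₁)²/(n₁-1) + (s₂²/n₂)²/(n₂-1)] ≈ 31.13
t = (x̄₁ - x̄₂) / SE = (76.40 - 78.94) / 2.3357 = -2.54 / 2.3357 = -1.087
p-value = 0.2852

Since p-value > α = 0.01, we fail to reject H₀.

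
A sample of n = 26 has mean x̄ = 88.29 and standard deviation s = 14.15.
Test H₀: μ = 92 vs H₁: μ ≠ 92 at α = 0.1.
One-sample t-test:
H₀: μ = 92
H₁: μ ≠ 92
df = n - 1 = 25
t = (x̄ - μ₀) / (s/√n) = (88.29 - 92) / (14.15/√26) = -1.337
p-value = 0.1933

Since p-value > α = 0.1, we fail to reject H₀.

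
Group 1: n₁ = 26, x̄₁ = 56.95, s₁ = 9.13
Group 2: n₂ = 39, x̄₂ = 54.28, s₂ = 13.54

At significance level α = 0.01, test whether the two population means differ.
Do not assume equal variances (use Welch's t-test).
Welch's two-sample t-test:
H₀: μ₁ = μ₂
H₁: μ₁ ≠ μ₂
s₁²/n₁ = 9.13²/26 = 3.2060,  s₂²/n₂ = 13.54²/39 = 4.7008
SE = √(s₁²/n₁ + s₂²/n₂) = √(3.2060 + 4.7008) = 2.8119
df (Welch-Satterthwaite) = (s₁²/n₁ + s₂²/n₂)² / [(s₁²/n₁)²/(n₁-1) + (s₂²/n₂)²/(n₂-1)] ≈ 62.98
t = (x̄₁ - x̄₂) / SE = (56.95 - 54.28) / 2.8119 = 2.67 / 2.8119 = 0.950
p-value = 0.3460

Since p-value > α = 0.01, we fail to reject H₀.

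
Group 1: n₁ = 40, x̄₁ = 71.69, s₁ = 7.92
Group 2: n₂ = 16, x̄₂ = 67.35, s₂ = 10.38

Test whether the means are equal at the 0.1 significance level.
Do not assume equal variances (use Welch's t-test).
Welch's two-sample t-test:
H₀: μ₁ = μ₂
H₁: μ₁ ≠ μ₂
s₁²/n₁ = 7.92²/40 = 1.5682,  s₂²/n₂ = 10.38²/16 = 6.7340
SE = √(s₁²/n₁ + s₂²/n₂) = √(1.5682 + 6.7340) = 2.8814
df (Welch-Satterthwaite) = (s₁²/n₁ + s₂²/n₂)² / [(s₁²/n₁)²/(n₁-1) + (s₂²/n₂)²/(n₂-1)] ≈ 22.33
t = (x̄₁ - x̄₂) / SE = (71.69 - 67.35) / 2.8814 = 4.34 / 2.8814 = 1.506
p-value = 0.1460

Since p-value > α = 0.1, we fail to reject H₀.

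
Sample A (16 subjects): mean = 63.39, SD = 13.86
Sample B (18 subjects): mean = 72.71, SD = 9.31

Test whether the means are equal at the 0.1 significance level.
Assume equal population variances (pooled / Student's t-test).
Student's two-sample t-test (equal variances):
H₀: μ₁ = μ₂
H₁: μ₁ ≠ μ₂
df = n₁ + n₂ - 2 = 32
Pooled variance s_p² = [(n₁-1)s₁² + (n₂-1)s₂²] / (n₁ + n₂ - 2) = [(15)(13.86²) + (17)(9.31²)] / 32 = 136.0934
SE = √(s_p²(1/n₁ + 1/n₂)) = √(136.0934 × (1/16 + 1/18)) = 4.0083
t = (x̄₁ - x̄₂) / SE = (63.39 - 72.71) / 4.0083 = -9.32 / 4.0083 = -2.325
p-value = 0.0266

Since p-value < α = 0.1, we reject H₀.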